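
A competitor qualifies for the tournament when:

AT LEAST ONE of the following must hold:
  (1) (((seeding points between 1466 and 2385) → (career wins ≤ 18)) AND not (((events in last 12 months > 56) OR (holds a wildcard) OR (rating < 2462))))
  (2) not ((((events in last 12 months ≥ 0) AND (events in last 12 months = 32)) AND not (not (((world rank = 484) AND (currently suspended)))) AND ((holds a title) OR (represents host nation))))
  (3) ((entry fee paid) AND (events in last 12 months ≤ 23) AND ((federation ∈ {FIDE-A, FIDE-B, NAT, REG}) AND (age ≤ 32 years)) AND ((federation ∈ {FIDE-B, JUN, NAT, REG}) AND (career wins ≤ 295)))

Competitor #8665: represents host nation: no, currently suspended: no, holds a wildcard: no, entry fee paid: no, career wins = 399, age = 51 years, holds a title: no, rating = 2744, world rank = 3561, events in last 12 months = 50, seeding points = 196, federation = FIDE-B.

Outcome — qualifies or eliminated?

Qualifies

Atomic conditions:
  seeding points between 1466 and 2385: 196 in [1466, 2385] is false
  career wins ≤ 18: 399 ≤ 18 is false
  events in last 12 months > 56: 50 > 56 is false
  holds a wildcard: no → false
  rating < 2462: 2744 < 2462 is false
  events in last 12 months ≥ 0: 50 ≥ 0 is true
  events in last 12 months = 32: 50 == 32 is false
  world rank = 484: 3561 == 484 is false
  currently suspended: no → false
  holds a title: no → false
  represents host nation: no → false
  entry fee paid: no → false
  events in last 12 months ≤ 23: 50 ≤ 23 is false
  federation ∈ {FIDE-A, FIDE-B, NAT, REG}: FIDE-B is in the set → true
  age ≤ 32 years: 51 ≤ 32 is false
  federation ∈ {FIDE-B, JUN, NAT, REG}: FIDE-B is in the set → true
  career wins ≤ 295: 399 ≤ 295 is false
Combine:
[1.1] false → false (antecedent false ⇒ implication holds) = true
[1.2.1] false OR false OR false = false
[1.2] NOT false = true
[1] true AND true = true
[2.1.1] true AND false = false
[2.1.2.1.1] false AND false = false
[2.1.2.1] NOT false = true
[2.1.2] NOT true = false
[2.1.3] false OR false = false
[2.1] false AND false AND false = false
[2] NOT false = true
[3.3] true AND false = false
[3.4] true AND false = false
[3] false AND false AND false AND false = false
[root] true OR true OR false = true
Overall: true → qualifies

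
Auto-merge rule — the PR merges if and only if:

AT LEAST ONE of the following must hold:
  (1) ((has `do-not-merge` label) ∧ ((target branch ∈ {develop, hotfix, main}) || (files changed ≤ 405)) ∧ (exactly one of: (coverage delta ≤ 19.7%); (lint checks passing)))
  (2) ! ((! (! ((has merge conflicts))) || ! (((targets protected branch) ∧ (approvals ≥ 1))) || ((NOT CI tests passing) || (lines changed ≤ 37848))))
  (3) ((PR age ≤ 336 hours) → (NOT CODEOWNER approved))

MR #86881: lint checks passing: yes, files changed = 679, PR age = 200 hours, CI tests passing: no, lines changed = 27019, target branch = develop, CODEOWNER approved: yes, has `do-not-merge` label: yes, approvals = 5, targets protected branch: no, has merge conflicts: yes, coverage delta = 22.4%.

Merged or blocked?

Merged

Atomic conditions:
  has `do-not-merge` label: yes → true
  target branch ∈ {develop, hotfix, main}: develop is in the set → true
  files changed ≤ 405: 679 ≤ 405 is false
  coverage delta ≤ 19.7%: 22.4 ≤ 19.7 is false
  lint checks passing: yes → true
  has merge conflicts: yes → true
  targets protected branch: no → false
  approvals ≥ 1: 5 ≥ 1 is true
  NOT CI tests passing: no → true
  lines changed ≤ 37848: 27019 ≤ 37848 is true
  PR age ≤ 336 hours: 200 ≤ 336 is true
  NOT CODEOWNER approved: yes → false
Combine:
[1.2] true OR false = true
[1.3] exactly-one(false, true) = true
[1] true AND true AND true = true
[2.1.1.1] NOT true = false
[2.1.1] NOT false = true
[2.1.2.1] false AND true = false
[2.1.2] NOT false = true
[2.1.3] true OR true = true
[2.1] true OR true OR true = true
[2] NOT true = false
[3] true → false = false
[root] true OR false OR false = true
Overall: true → merged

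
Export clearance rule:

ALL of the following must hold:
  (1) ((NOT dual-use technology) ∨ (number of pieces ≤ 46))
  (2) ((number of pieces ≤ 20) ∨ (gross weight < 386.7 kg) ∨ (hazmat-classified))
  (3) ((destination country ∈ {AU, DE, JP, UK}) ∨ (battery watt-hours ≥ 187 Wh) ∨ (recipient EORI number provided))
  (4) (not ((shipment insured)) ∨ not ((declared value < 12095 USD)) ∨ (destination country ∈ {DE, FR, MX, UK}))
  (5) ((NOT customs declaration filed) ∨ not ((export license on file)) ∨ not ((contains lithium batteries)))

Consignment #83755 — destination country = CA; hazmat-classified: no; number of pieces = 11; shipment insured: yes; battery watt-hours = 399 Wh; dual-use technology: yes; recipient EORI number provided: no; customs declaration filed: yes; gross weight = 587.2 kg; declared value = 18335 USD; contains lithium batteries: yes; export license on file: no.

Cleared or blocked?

Atomic conditions:
  NOT dual-use technology: yes → false
  number of pieces ≤ 46: 11 ≤ 46 is true
  number of pieces ≤ 20: 11 ≤ 20 is true
  gross weight < 386.7 kg: 587.2 < 386.7 is false
  hazmat-classified: no → false
  destination country ∈ {AU, DE, JP, UK}: CA is not in the set → false
  battery watt-hours ≥ 187 Wh: 399 ≥ 187 is true
  recipient EORI number provided: no → false
  shipment insured: yes → true
  declared value < 12095 USD: 18335 < 12095 is false
  destination country ∈ {DE, FR, MX, UK}: CA is not in the set → false
  NOT customs declaration filed: yes → false
  export license on file: no → false
  contains lithium batteries: yes → true
Combine:
[1] false OR true = true
[2] true OR false OR false = true
[3] false OR true OR false = true
[4.1] NOT true = false
[4.2] NOT false = true
[4] false OR true OR false = true
[5.2] NOT false = true
[5.3] NOT true = false
[5] false OR true OR false = true
[root] true AND true AND true AND true AND true = true
Overall: true → cleared

Cleared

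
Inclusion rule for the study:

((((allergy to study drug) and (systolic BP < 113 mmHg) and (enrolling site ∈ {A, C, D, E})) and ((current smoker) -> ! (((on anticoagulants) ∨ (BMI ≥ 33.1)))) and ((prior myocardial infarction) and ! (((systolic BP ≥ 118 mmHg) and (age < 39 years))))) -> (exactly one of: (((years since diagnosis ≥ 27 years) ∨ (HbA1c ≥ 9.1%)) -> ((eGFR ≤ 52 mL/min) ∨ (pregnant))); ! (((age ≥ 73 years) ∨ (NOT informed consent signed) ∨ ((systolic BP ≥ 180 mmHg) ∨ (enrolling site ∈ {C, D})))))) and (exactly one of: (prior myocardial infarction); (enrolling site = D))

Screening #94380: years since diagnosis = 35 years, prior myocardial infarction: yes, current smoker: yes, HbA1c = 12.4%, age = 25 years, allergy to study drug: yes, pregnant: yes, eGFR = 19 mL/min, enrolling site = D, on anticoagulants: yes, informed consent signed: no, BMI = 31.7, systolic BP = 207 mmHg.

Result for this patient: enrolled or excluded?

Atomic conditions:
  allergy to study drug: yes → true
  systolic BP < 113 mmHg: 207 < 113 is false
  enrolling site ∈ {A, C, D, E}: D is in the set → true
  current smoker: yes → true
  on anticoagulants: yes → true
  BMI ≥ 33.1: 31.7 ≥ 33.1 is false
  prior myocardial infarction: yes → true
  systolic BP ≥ 118 mmHg: 207 ≥ 118 is true
  age < 39 years: 25 < 39 is true
  years since diagnosis ≥ 27 years: 35 ≥ 27 is true
  HbA1c ≥ 9.1%: 12.4 ≥ 9.1 is true
  eGFR ≤ 52 mL/min: 19 ≤ 52 is true
  pregnant: yes → true
  age ≥ 73 years: 25 ≥ 73 is false
  NOT informed consent signed: no → true
  systolic BP ≥ 180 mmHg: 207 ≥ 180 is true
  enrolling site ∈ {C, D}: D is in the set → true
  enrolling site = D: D == D is true
Combine:
[1.1.1] true AND false AND true = false
[1.1.2.2.1] true OR false = true
[1.1.2.2] NOT true = false
[1.1.2] true → false = false
[1.1.3.2.1] true AND true = true
[1.1.3.2] NOT true = false
[1.1.3] true AND false = false
[1.1] false AND false AND false = false
[1.2.1.1] true OR true = true
[1.2.1.2] true OR true = true
[1.2.1] true → true = true
[1.2.2.1.3] true OR true = true
[1.2.2.1] false OR true OR true = true
[1.2.2] NOT true = false
[1.2] exactly-one(true, false) = true
[1] false → true (antecedent false ⇒ implication holds) = true
[2] exactly-one(true, true) = false
[root] true AND false = false
Overall: false → excluded

Excluded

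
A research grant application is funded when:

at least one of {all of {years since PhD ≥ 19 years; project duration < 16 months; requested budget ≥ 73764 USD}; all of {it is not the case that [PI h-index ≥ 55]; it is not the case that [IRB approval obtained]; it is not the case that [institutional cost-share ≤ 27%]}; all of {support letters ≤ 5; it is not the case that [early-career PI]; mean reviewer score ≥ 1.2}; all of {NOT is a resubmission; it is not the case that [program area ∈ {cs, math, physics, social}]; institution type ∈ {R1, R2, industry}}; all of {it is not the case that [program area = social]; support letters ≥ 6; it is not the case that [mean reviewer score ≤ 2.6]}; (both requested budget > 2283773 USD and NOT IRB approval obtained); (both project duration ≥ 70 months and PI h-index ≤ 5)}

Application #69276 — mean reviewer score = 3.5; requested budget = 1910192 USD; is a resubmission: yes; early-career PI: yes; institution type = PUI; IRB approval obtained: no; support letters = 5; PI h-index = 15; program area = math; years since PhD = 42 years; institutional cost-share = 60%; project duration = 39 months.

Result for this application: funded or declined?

Atomic conditions:
  years since PhD ≥ 19 years: 42 ≥ 19 is true
  project duration < 16 months: 39 < 16 is false
  requested budget ≥ 73764 USD: 1910192 ≥ 73764 is true
  PI h-index ≥ 55: 15 ≥ 55 is false
  IRB approval obtained: no → false
  institutional cost-share ≤ 27%: 60 ≤ 27 is false
  support letters ≤ 5: 5 ≤ 5 is true
  early-career PI: yes → true
  mean reviewer score ≥ 1.2: 3.5 ≥ 1.2 is true
  NOT is a resubmission: yes → false
  program area ∈ {cs, math, physics, social}: math is in the set → true
  institution type ∈ {R1, R2, industry}: PUI is not in the set → false
  program area = social: math == social is false
  support letters ≥ 6: 5 ≥ 6 is false
  mean reviewer score ≤ 2.6: 3.5 ≤ 2.6 is false
  requested budget > 2283773 USD: 1910192 > 2283773 is false
  NOT IRB approval obtained: no → true
  project duration ≥ 70 months: 39 ≥ 70 is false
  PI h-index ≤ 5: 15 ≤ 5 is false
Combine:
[1] true AND false AND true = false
[2.1] NOT false = true
[2.2] NOT false = true
[2.3] NOT false = true
[2] true AND true AND true = true
[3.2] NOT true = false
[3] true AND false AND true = false
[4.2] NOT true = false
[4] false AND false AND false = false
[5.1] NOT false = true
[5.3] NOT false = true
[5] true AND false AND true = false
[6] false AND true = false
[7] false AND false = false
[root] false OR true OR false OR false OR false OR false OR false = true
Overall: true → funded

Funded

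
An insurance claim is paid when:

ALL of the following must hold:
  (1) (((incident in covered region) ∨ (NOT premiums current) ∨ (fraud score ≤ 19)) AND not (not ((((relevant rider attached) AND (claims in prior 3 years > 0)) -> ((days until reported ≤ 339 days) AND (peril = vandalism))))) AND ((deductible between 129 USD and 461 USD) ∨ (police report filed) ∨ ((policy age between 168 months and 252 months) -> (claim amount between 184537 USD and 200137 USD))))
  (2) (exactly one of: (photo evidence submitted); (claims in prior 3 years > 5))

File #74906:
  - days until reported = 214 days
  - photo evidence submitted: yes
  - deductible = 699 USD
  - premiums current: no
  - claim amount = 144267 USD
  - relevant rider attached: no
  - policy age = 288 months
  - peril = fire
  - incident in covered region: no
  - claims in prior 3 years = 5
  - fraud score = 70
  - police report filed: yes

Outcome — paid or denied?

Paid

Atomic conditions:
  incident in covered region: no → false
  NOT premiums current: no → true
  fraud score ≤ 19: 70 ≤ 19 is false
  relevant rider attached: no → false
  claims in prior 3 years > 0: 5 > 0 is true
  days until reported ≤ 339 days: 214 ≤ 339 is true
  peril = vandalism: fire == vandalism is false
  deductible between 129 USD and 461 USD: 699 in [129, 461] is false
  police report filed: yes → true
  policy age between 168 months and 252 months: 288 in [168, 252] is false
  claim amount between 184537 USD and 200137 USD: 144267 in [184537, 200137] is false
  photo evidence submitted: yes → true
  claims in prior 3 years > 5: 5 > 5 is false
Combine:
[1.1] false OR true OR false = true
[1.2.1.1.1] false AND true = false
[1.2.1.1.2] true AND false = false
[1.2.1.1] false → false (antecedent false ⇒ implication holds) = true
[1.2.1] NOT true = false
[1.2] NOT false = true
[1.3.3] false → false (antecedent false ⇒ implication holds) = true
[1.3] false OR true OR true = true
[1] true AND true AND true = true
[2] exactly-one(true, false) = true
[root] true AND true = true
Overall: true → paid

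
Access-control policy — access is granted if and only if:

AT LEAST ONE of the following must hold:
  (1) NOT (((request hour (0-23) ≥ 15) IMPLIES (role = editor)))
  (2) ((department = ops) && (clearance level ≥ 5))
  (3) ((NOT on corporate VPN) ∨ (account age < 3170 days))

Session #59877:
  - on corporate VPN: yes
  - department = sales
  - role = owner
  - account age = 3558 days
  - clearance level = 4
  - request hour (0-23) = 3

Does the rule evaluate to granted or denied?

Denied

Atomic conditions:
  request hour (0-23) ≥ 15: 3 ≥ 15 is false
  role = editor: owner == editor is false
  department = ops: sales == ops is false
  clearance level ≥ 5: 4 ≥ 5 is false
  NOT on corporate VPN: yes → false
  account age < 3170 days: 3558 < 3170 is false
Combine:
[1.1] false → false (antecedent false ⇒ implication holds) = true
[1] NOT true = false
[2] false AND false = false
[3] false OR false = false
[root] false OR false OR false = false
Overall: false → denied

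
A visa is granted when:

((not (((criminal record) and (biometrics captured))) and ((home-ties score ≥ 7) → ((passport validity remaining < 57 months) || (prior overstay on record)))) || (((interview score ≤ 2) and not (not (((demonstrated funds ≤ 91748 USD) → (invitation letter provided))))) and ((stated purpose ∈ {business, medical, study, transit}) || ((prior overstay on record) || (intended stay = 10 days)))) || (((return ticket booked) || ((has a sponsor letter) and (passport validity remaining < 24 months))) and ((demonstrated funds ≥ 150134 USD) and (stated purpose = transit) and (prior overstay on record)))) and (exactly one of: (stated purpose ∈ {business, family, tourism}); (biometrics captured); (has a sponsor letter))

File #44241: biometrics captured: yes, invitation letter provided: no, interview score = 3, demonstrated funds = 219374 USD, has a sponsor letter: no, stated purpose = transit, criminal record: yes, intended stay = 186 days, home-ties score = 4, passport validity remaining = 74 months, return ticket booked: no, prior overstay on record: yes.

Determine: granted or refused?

Atomic conditions:
  criminal record: yes → true
  biometrics captured: yes → true
  home-ties score ≥ 7: 4 ≥ 7 is false
  passport validity remaining < 57 months: 74 < 57 is false
  prior overstay on record: yes → true
  interview score ≤ 2: 3 ≤ 2 is false
  demonstrated funds ≤ 91748 USD: 219374 ≤ 91748 is false
  invitation letter provided: no → false
  stated purpose ∈ {business, medical, study, transit}: transit is in the set → true
  intended stay = 10 days: 186 == 10 is false
  return ticket booked: no → false
  has a sponsor letter: no → false
  passport validity remaining < 24 months: 74 < 24 is false
  demonstrated funds ≥ 150134 USD: 219374 ≥ 150134 is true
  stated purpose = transit: transit == transit is true
  stated purpose ∈ {business, family, tourism}: transit is not in the set → false
Combine:
[1.1.1.1] true AND true = true
[1.1.1] NOT true = false
[1.1.2.2] false OR true = true
[1.1.2] false → true (antecedent false ⇒ implication holds) = true
[1.1] false AND true = false
[1.2.1.2.1.1] false → false (antecedent false ⇒ implication holds) = true
[1.2.1.2.1] NOT true = false
[1.2.1.2] NOT false = true
[1.2.1] false AND true = false
[1.2.2.2] true OR false = true
[1.2.2] true OR true = true
[1.2] false AND true = false
[1.3.1.2] false AND false = false
[1.3.1] false OR false = false
[1.3.2] true AND true AND true = true
[1.3] false AND true = false
[1] false OR false OR false = false
[2] exactly-one(false, true, false) = true
[root] false AND true = false
Overall: false → refused

Refused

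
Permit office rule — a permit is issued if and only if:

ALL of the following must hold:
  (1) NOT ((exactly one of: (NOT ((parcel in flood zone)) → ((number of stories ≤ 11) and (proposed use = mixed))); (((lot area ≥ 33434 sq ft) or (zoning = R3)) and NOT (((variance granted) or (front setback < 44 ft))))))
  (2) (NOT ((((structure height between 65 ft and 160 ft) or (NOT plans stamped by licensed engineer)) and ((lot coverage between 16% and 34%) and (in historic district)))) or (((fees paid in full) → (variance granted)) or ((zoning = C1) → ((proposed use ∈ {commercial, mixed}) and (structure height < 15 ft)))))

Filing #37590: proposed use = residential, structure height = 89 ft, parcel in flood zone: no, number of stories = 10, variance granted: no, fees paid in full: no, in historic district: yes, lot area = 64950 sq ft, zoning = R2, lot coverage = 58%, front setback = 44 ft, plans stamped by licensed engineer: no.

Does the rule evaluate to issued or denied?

Atomic conditions:
  parcel in flood zone: no → false
  number of stories ≤ 11: 10 ≤ 11 is true
  proposed use = mixed: residential == mixed is false
  lot area ≥ 33434 sq ft: 64950 ≥ 33434 is true
  zoning = R3: R2 == R3 is false
  variance granted: no → false
  front setback < 44 ft: 44 < 44 is false
  structure height between 65 ft and 160 ft: 89 in [65, 160] is true
  NOT plans stamped by licensed engineer: no → true
  lot coverage between 16% and 34%: 58 in [16, 34] is false
  in historic district: yes → true
  fees paid in full: no → false
  zoning = C1: R2 == C1 is false
  proposed use ∈ {commercial, mixed}: residential is not in the set → false
  structure height < 15 ft: 89 < 15 is false
Combine:
[1.1.1.1] NOT false = true
[1.1.1.2] true AND false = false
[1.1.1] true → false = false
[1.1.2.1] true OR false = true
[1.1.2.2.1] false OR false = false
[1.1.2.2] NOT false = true
[1.1.2] true AND true = true
[1.1] exactly-one(false, true) = true
[1] NOT true = false
[2.1.1.1] true OR true = true
[2.1.1.2] false AND true = false
[2.1.1] true AND false = false
[2.1] NOT false = true
[2.2.1] false → false (antecedent false ⇒ implication holds) = true
[2.2.2.2] false AND false = false
[2.2.2] false → false (antecedent false ⇒ implication holds) = true
[2.2] true OR true = true
[2] true OR true = true
[root] false AND true = false
Overall: false → denied

Denied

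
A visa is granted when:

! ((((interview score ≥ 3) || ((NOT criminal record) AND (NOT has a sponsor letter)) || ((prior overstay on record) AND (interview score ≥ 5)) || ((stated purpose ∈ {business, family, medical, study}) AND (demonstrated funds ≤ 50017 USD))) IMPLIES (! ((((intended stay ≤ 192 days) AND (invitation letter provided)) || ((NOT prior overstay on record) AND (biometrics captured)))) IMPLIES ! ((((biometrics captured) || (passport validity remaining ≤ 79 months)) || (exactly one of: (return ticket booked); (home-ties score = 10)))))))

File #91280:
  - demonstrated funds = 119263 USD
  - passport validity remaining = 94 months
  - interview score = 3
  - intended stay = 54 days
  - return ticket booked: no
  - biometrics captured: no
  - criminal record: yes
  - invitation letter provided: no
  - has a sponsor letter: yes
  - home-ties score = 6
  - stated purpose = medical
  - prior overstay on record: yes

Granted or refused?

Atomic conditions:
  interview score ≥ 3: 3 ≥ 3 is true
  NOT criminal record: yes → false
  NOT has a sponsor letter: yes → false
  prior overstay on record: yes → true
  interview score ≥ 5: 3 ≥ 5 is false
  stated purpose ∈ {business, family, medical, study}: medical is in the set → true
  demonstrated funds ≤ 50017 USD: 119263 ≤ 50017 is false
  intended stay ≤ 192 days: 54 ≤ 192 is true
  invitation letter provided: no → false
  NOT prior overstay on record: yes → false
  biometrics captured: no → false
  passport validity remaining ≤ 79 months: 94 ≤ 79 is false
  return ticket booked: no → false
  home-ties score = 10: 6 == 10 is false
Combine:
[1.1.2] false AND false = false
[1.1.3] true AND false = false
[1.1.4] true AND false = false
[1.1] true OR false OR false OR false = true
[1.2.1.1.1] true AND false = false
[1.2.1.1.2] false AND false = false
[1.2.1.1] false OR false = false
[1.2.1] NOT false = true
[1.2.2.1.1] false OR false = false
[1.2.2.1.2] exactly-one(false, false) = false
[1.2.2.1] false OR false = false
[1.2.2] NOT false = true
[1.2] true → true = true
[1] true → true = true
[root] NOT true = false
Overall: false → refused

Refused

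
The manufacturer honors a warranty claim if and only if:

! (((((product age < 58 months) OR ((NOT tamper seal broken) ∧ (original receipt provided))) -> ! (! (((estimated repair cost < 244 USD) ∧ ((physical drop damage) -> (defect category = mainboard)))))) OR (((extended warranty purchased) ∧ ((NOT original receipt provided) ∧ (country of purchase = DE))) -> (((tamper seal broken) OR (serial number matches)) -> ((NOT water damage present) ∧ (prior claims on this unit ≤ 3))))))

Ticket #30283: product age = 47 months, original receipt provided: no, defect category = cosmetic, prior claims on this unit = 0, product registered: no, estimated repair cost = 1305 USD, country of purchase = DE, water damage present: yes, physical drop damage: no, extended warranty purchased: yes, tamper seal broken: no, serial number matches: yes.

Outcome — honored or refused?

Honored

Atomic conditions:
  product age < 58 months: 47 < 58 is true
  NOT tamper seal broken: no → true
  original receipt provided: no → false
  estimated repair cost < 244 USD: 1305 < 244 is false
  physical drop damage: no → false
  defect category = mainboard: cosmetic == mainboard is false
  extended warranty purchased: yes → true
  NOT original receipt provided: no → true
  country of purchase = DE: DE == DE is true
  tamper seal broken: no → false
  serial number matches: yes → true
  NOT water damage present: yes → false
  prior claims on this unit ≤ 3: 0 ≤ 3 is true
Combine:
[1.1.1.2] true AND false = false
[1.1.1] true OR false = true
[1.1.2.1.1.2] false → false (antecedent false ⇒ implication holds) = true
[1.1.2.1.1] false AND true = false
[1.1.2.1] NOT false = true
[1.1.2] NOT true = false
[1.1] true → false = false
[1.2.1.2] true AND true = true
[1.2.1] true AND true = true
[1.2.2.1] false OR true = true
[1.2.2.2] false AND true = false
[1.2.2] true → false = false
[1.2] true → false = false
[1] false OR false = false
[root] NOT false = true
Overall: true → honored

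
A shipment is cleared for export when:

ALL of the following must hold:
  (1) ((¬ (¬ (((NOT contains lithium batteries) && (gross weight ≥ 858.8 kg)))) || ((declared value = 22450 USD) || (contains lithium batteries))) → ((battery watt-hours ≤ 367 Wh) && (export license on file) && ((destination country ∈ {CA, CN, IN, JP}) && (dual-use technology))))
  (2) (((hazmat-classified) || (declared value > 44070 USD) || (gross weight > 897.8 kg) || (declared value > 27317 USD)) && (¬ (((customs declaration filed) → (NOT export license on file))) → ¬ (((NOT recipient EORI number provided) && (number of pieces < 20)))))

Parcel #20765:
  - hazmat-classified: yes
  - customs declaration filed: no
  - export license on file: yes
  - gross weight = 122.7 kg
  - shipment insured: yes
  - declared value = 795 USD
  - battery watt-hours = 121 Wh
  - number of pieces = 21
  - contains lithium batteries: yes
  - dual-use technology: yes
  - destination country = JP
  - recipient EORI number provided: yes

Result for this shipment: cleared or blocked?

Atomic conditions:
  NOT contains lithium batteries: yes → false
  gross weight ≥ 858.8 kg: 122.7 ≥ 858.8 is false
  declared value = 22450 USD: 795 == 22450 is false
  contains lithium batteries: yes → true
  battery watt-hours ≤ 367 Wh: 121 ≤ 367 is true
  export license on file: yes → true
  destination country ∈ {CA, CN, IN, JP}: JP is in the set → true
  dual-use technology: yes → true
  hazmat-classified: yes → true
  declared value > 44070 USD: 795 > 44070 is false
  gross weight > 897.8 kg: 122.7 > 897.8 is false
  declared value > 27317 USD: 795 > 27317 is false
  customs declaration filed: no → false
  NOT export license on file: yes → false
  NOT recipient EORI number provided: yes → false
  number of pieces < 20: 21 < 20 is false
Combine:
[1.1.1.1.1] false AND false = false
[1.1.1.1] NOT false = true
[1.1.1] NOT true = false
[1.1.2] false OR true = true
[1.1] false OR true = true
[1.2.3] true AND true = true
[1.2] true AND true AND true = true
[1] true → true = true
[2.1] true OR false OR false OR false = true
[2.2.1.1] false → false (antecedent false ⇒ implication holds) = true
[2.2.1] NOT true = false
[2.2.2.1] false AND false = false
[2.2.2] NOT false = true
[2.2] false → true (antecedent false ⇒ implication holds) = true
[2] true AND true = true
[root] true AND true = true
Overall: true → cleared

Cleared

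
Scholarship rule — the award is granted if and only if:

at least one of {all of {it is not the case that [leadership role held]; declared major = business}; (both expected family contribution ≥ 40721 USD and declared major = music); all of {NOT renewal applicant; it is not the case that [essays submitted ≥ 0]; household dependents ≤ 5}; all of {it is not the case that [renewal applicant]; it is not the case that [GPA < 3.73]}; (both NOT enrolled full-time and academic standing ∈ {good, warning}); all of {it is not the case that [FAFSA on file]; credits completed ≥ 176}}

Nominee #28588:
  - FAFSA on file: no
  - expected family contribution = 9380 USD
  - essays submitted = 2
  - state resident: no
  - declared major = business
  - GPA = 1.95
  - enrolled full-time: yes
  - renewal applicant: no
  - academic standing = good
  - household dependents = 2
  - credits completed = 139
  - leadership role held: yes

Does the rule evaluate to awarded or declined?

Atomic conditions:
  leadership role held: yes → true
  declared major = business: business == business is true
  expected family contribution ≥ 40721 USD: 9380 ≥ 40721 is false
  declared major = music: business == music is false
  NOT renewal applicant: no → true
  essays submitted ≥ 0: 2 ≥ 0 is true
  household dependents ≤ 5: 2 ≤ 5 is true
  renewal applicant: no → false
  GPA < 3.73: 1.95 < 3.73 is true
  NOT enrolled full-time: yes → false
  academic standing ∈ {good, warning}: good is in the set → true
  FAFSA on file: no → false
  credits completed ≥ 176: 139 ≥ 176 is false
Combine:
[1.1] NOT true = false
[1] false AND true = false
[2] false AND false = false
[3.2] NOT true = false
[3] true AND false AND true = false
[4.1] NOT false = true
[4.2] NOT true = false
[4] true AND false = false
[5] false AND true = false
[6.1] NOT false = true
[6] true AND false = false
[root] false OR false OR false OR false OR false OR false = false
Overall: false → declined

Declined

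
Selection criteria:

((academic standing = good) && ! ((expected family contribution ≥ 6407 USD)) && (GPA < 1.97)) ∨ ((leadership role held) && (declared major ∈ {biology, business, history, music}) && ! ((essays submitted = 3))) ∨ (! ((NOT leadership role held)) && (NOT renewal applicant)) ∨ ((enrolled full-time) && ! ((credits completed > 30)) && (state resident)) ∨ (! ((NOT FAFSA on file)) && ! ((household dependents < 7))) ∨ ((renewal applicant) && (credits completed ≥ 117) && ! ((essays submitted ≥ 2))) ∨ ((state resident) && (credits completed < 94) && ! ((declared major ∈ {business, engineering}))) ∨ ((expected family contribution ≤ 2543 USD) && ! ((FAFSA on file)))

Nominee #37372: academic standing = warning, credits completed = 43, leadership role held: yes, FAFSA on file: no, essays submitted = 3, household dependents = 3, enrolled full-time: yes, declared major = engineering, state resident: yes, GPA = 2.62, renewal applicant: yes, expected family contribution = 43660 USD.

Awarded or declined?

Declined

Atomic conditions:
  academic standing = good: warning == good is false
  expected family contribution ≥ 6407 USD: 43660 ≥ 6407 is true
  GPA < 1.97: 2.62 < 1.97 is false
  leadership role held: yes → true
  declared major ∈ {biology, business, history, music}: engineering is not in the set → false
  essays submitted = 3: 3 == 3 is true
  NOT leadership role held: yes → false
  NOT renewal applicant: yes → false
  enrolled full-time: yes → true
  credits completed > 30: 43 > 30 is true
  state resident: yes → true
  NOT FAFSA on file: no → true
  household dependents < 7: 3 < 7 is true
  renewal applicant: yes → true
  credits completed ≥ 117: 43 ≥ 117 is false
  essays submitted ≥ 2: 3 ≥ 2 is true
  credits completed < 94: 43 < 94 is true
  declared major ∈ {business, engineering}: engineering is in the set → true
  expected family contribution ≤ 2543 USD: 43660 ≤ 2543 is false
  FAFSA on file: no → false
Combine:
[1.2] NOT true = false
[1] false AND false AND false = false
[2.3] NOT true = false
[2] true AND false AND false = false
[3.1] NOT false = true
[3] true AND false = false
[4.2] NOT true = false
[4] true AND false AND true = false
[5.1] NOT true = false
[5.2] NOT true = false
[5] false AND false = false
[6.3] NOT true = false
[6] true AND false AND false = false
[7.3] NOT true = false
[7] true AND true AND false = false
[8.2] NOT false = true
[8] false AND true = false
[root] false OR false OR false OR false OR false OR false OR false OR false = false
Overall: false → declined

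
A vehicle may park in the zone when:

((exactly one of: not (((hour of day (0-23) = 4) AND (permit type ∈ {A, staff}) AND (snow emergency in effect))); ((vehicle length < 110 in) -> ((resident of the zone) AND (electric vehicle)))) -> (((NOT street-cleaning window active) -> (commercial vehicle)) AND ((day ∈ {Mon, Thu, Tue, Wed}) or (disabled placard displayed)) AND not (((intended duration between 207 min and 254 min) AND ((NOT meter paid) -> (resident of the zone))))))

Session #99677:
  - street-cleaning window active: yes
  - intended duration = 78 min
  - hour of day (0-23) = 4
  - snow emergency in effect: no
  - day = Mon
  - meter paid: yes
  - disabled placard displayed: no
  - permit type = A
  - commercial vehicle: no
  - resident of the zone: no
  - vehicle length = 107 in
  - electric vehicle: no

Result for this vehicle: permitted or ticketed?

Atomic conditions:
  hour of day (0-23) = 4: 4 == 4 is true
  permit type ∈ {A, staff}: A is in the set → true
  snow emergency in effect: no → false
  vehicle length < 110 in: 107 < 110 is true
  resident of the zone: no → false
  electric vehicle: no → false
  NOT street-cleaning window active: yes → false
  commercial vehicle: no → false
  day ∈ {Mon, Thu, Tue, Wed}: Mon is in the set → true
  disabled placard displayed: no → false
  intended duration between 207 min and 254 min: 78 in [207, 254] is false
  NOT meter paid: yes → false
Combine:
[1.1.1] true AND true AND false = false
[1.1] NOT false = true
[1.2.2] false AND false = false
[1.2] true → false = false
[1] exactly-one(true, false) = true
[2.1] false → false (antecedent false ⇒ implication holds) = true
[2.2] true OR false = true
[2.3.1.2] false → false (antecedent false ⇒ implication holds) = true
[2.3.1] false AND true = false
[2.3] NOT false = true
[2] true AND true AND true = true
[root] true → true = true
Overall: true → permitted

Permitted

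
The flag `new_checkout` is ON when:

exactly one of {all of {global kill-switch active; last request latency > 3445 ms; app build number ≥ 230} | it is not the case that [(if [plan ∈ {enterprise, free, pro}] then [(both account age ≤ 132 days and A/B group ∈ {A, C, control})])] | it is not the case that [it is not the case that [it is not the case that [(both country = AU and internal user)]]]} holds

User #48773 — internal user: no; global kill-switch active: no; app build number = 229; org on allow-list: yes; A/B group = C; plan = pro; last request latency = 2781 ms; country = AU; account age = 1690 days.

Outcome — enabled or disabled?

Disabled

Atomic conditions:
  global kill-switch active: no → false
  last request latency > 3445 ms: 2781 > 3445 is false
  app build number ≥ 230: 229 ≥ 230 is false
  plan ∈ {enterprise, free, pro}: pro is in the set → true
  account age ≤ 132 days: 1690 ≤ 132 is false
  A/B group ∈ {A, C, control}: C is in the set → true
  country = AU: AU == AU is true
  internal user: no → false
Combine:
[1] false AND false AND false = false
[2.1.2] false AND true = false
[2.1] true → false = false
[2] NOT false = true
[3.1.1.1] true AND false = false
[3.1.1] NOT false = true
[3.1] NOT true = false
[3] NOT false = true
[root] exactly-one(false, true, true) = false
Overall: false → disabled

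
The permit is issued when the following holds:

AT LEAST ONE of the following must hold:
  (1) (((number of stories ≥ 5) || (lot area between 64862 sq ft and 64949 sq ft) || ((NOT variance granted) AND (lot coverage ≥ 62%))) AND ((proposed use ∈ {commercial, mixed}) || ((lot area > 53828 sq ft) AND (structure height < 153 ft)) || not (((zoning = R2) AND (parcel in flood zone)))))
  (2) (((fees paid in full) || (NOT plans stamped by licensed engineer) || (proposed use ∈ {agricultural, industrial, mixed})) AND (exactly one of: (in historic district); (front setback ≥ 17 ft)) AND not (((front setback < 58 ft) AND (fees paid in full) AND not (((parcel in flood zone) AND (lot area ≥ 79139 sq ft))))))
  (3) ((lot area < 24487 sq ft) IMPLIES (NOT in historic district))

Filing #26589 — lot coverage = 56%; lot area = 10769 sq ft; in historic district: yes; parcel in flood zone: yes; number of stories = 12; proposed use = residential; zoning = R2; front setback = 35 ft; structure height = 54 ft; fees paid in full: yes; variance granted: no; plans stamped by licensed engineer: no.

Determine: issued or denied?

Atomic conditions:
  number of stories ≥ 5: 12 ≥ 5 is true
  lot area between 64862 sq ft and 64949 sq ft: 10769 in [64862, 64949] is false
  NOT variance granted: no → true
  lot coverage ≥ 62%: 56 ≥ 62 is false
  proposed use ∈ {commercial, mixed}: residential is not in the set → false
  lot area > 53828 sq ft: 10769 > 53828 is false
  structure height < 153 ft: 54 < 153 is true
  zoning = R2: R2 == R2 is true
  parcel in flood zone: yes → true
  fees paid in full: yes → true
  NOT plans stamped by licensed engineer: no → true
  proposed use ∈ {agricultural, industrial, mixed}: residential is not in the set → false
  in historic district: yes → true
  front setback ≥ 17 ft: 35 ≥ 17 is true
  front setback < 58 ft: 35 < 58 is true
  lot area ≥ 79139 sq ft: 10769 ≥ 79139 is false
  lot area < 24487 sq ft: 10769 < 24487 is true
  NOT in historic district: yes → false
Combine:
[1.1.3] true AND false = false
[1.1] true OR false OR false = true
[1.2.2] false AND true = false
[1.2.3.1] true AND true = true
[1.2.3] NOT true = false
[1.2] false OR false OR false = false
[1] true AND false = false
[2.1] true OR true OR false = true
[2.2] exactly-one(true, true) = false
[2.3.1.3.1] true AND false = false
[2.3.1.3] NOT false = true
[2.3.1] true AND true AND true = true
[2.3] NOT true = false
[2] true AND false AND false = false
[3] true → false = false
[root] false OR false OR false = false
Overall: false → denied

Denied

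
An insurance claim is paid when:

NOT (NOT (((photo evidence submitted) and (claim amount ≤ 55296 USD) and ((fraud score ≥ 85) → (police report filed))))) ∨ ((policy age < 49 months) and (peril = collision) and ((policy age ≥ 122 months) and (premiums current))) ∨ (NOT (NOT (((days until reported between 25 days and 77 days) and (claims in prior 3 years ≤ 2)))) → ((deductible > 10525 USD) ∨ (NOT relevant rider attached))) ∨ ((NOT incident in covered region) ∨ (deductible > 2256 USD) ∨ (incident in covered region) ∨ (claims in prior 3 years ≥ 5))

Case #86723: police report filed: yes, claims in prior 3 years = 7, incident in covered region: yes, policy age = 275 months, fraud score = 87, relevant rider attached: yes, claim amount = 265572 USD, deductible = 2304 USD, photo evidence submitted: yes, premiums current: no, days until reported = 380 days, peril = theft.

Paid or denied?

Atomic conditions:
  photo evidence submitted: yes → true
  claim amount ≤ 55296 USD: 265572 ≤ 55296 is false
  fraud score ≥ 85: 87 ≥ 85 is true
  police report filed: yes → true
  policy age < 49 months: 275 < 49 is false
  peril = collision: theft == collision is false
  policy age ≥ 122 months: 275 ≥ 122 is true
  premiums current: no → false
  days until reported between 25 days and 77 days: 380 in [25, 77] is false
  claims in prior 3 years ≤ 2: 7 ≤ 2 is false
  deductible > 10525 USD: 2304 > 10525 is false
  NOT relevant rider attached: yes → false
  NOT incident in covered region: yes → false
  deductible > 2256 USD: 2304 > 2256 is true
  incident in covered region: yes → true
  claims in prior 3 years ≥ 5: 7 ≥ 5 is true
Combine:
[1.1.1.3] true → true = true
[1.1.1] true AND false AND true = false
[1.1] NOT false = true
[1] NOT true = false
[2.3] true AND false = false
[2] false AND false AND false = false
[3.1.1.1] false AND false = false
[3.1.1] NOT false = true
[3.1] NOT true = false
[3.2] false OR false = false
[3] false → false (antecedent false ⇒ implication holds) = true
[4] false OR true OR true OR true = true
[root] false OR false OR true OR true = true
Overall: true → paid

Paid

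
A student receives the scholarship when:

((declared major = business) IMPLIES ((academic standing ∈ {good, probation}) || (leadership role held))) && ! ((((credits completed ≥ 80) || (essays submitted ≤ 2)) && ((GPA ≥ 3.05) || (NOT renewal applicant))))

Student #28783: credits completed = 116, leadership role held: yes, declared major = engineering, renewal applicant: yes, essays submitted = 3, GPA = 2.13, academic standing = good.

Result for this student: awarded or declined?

Atomic conditions:
  declared major = business: engineering == business is false
  academic standing ∈ {good, probation}: good is in the set → true
  leadership role held: yes → true
  credits completed ≥ 80: 116 ≥ 80 is true
  essays submitted ≤ 2: 3 ≤ 2 is false
  GPA ≥ 3.05: 2.13 ≥ 3.05 is false
  NOT renewal applicant: yes → false
Combine:
[1.2] true OR true = true
[1] false → true (antecedent false ⇒ implication holds) = true
[2.1.1] true OR false = true
[2.1.2] false OR false = false
[2.1] true AND false = false
[2] NOT false = true
[root] true AND true = true
Overall: true → awarded

Awarded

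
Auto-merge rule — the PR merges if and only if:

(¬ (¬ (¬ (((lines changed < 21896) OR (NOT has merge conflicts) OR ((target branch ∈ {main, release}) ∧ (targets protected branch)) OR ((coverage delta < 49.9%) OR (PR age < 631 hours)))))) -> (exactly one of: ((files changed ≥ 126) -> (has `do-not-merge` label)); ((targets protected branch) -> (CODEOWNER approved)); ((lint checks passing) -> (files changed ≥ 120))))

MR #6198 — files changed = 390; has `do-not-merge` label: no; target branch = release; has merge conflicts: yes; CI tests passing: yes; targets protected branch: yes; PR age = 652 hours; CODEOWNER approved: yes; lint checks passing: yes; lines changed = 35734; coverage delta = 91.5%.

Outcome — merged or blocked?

Merged

Atomic conditions:
  lines changed < 21896: 35734 < 21896 is false
  NOT has merge conflicts: yes → false
  target branch ∈ {main, release}: release is in the set → true
  targets protected branch: yes → true
  coverage delta < 49.9%: 91.5 < 49.9 is false
  PR age < 631 hours: 652 < 631 is false
  files changed ≥ 126: 390 ≥ 126 is true
  has `do-not-merge` label: no → false
  CODEOWNER approved: yes → true
  lint checks passing: yes → true
  files changed ≥ 120: 390 ≥ 120 is true
Combine:
[1.1.1.1.3] true AND true = true
[1.1.1.1.4] false OR false = false
[1.1.1.1] false OR false OR true OR false = true
[1.1.1] NOT true = false
[1.1] NOT false = true
[1] NOT true = false
[2.1] true → false = false
[2.2] true → true = true
[2.3] true → true = true
[2] exactly-one(false, true, true) = false
[root] false → false (antecedent false ⇒ implication holds) = true
Overall: true → merged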